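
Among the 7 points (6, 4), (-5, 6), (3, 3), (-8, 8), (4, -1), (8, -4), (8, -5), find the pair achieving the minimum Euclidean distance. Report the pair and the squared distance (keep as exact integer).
Pair = ((8, -4), (8, -5)); squared distance = 1

Compute all C(7, 2) = 21 pairwise squared distances (x_i − x_j)² + (y_i − y_j)². The minimum is 1, attained by the pair ((8, -4), (8, -5)).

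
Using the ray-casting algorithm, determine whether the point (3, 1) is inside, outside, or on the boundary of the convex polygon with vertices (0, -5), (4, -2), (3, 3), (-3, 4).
The point (3, 1) lies strictly inside the polygon

Cast a horizontal ray to the right from the query point and count how many polygon edges it crosses (each edge strictly once or zero times, handled with the usual half-open convention). 
Parity of crossings → odd ⇒ inside.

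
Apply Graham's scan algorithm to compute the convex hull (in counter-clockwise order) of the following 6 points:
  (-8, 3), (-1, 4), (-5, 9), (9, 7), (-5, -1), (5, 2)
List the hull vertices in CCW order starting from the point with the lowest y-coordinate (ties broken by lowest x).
Hull (CCW) = [(-5, -1), (5, 2), (9, 7), (-5, 9), (-8, 3)]

Graham scan procedure:
  1. Find the pivot p₀ = point with lowest y (tie → lowest x): (-5, -1).
  2. Sort the remaining points by polar angle around p₀.
  3. Walk through sorted points, maintaining a stack; pop the top while the last three entries make a non-left turn (cross product ≤ 0).
  4. Final stack is the convex hull in CCW order: (-5, -1), (5, 2), (9, 7), (-5, 9), (-8, 3).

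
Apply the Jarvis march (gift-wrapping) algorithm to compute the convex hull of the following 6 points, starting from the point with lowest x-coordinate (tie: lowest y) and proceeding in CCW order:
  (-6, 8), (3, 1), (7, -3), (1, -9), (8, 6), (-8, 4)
Hull (CCW) = [(-8, 4), (1, -9), (7, -3), (8, 6), (-6, 8)]

Jarvis march: at each step, from the current hull vertex p, select the next vertex q as the point such that every other point lies strictly to the left of (or on) the directed line p → q. (Equivalently: for every other point r, the cross product (q − p) × (r − p) ≥ 0.)
Starting point (lowest x, tie lowest y): (-8, 4). Wrap until returning to start. Resulting hull: (-8, 4), (1, -9), (7, -3), (8, 6), (-6, 8).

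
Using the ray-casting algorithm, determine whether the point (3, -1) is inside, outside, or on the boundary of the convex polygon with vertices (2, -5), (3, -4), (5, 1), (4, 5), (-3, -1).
The point (3, -1) lies strictly inside the polygon

Cast a horizontal ray to the right from the query point and count how many polygon edges it crosses (each edge strictly once or zero times, handled with the usual half-open convention). 
Parity of crossings → odd ⇒ inside.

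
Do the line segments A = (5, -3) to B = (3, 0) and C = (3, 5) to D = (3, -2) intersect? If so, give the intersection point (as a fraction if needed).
Yes; intersection at (3, 0) (t = 1 on AB, s = 5/7 on CD)

Parametrize AB as A + t(B − A) = (5 + -2 t, -3 + 3 t) and CD as C + s(D − C) = (3 + 0 s, 5 + -7 s). Solve the linear system for (t, s). Determinant = -14 ≠ 0, so a unique intersection of the containing lines exists. Solution: t = 1, s = 5/7 — both in [0, 1], so the segments cross. Intersection point: (3, 0).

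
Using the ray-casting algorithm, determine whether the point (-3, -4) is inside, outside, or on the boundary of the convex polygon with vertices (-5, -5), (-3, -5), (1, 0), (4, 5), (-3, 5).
The point (-3, -4) lies strictly inside the polygon

Cast a horizontal ray to the right from the query point and count how many polygon edges it crosses (each edge strictly once or zero times, handled with the usual half-open convention). 
Parity of crossings → odd ⇒ inside.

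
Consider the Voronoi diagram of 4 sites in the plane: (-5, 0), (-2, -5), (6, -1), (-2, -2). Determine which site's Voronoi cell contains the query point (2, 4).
Nearest site = (6, -1)

The Voronoi cell of site s contains exactly those query points closer to s than to any other site. Compute squared distances from q = (2, 4) to each site:
  (6 − 2)² + (-1 − 4)² = 41
  (-2 − 2)² + (-2 − 4)² = 52
  (-5 − 2)² + (0 − 4)² = 65
  (-2 − 2)² + (-5 − 4)² = 97
Minimum is attained by (6, -1), so q lies in its Voronoi cell.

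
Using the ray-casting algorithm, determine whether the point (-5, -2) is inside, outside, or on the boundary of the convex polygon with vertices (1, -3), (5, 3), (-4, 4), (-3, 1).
The point (-5, -2) lies strictly outside the polygon

Cast a horizontal ray to the right from the query point and count how many polygon edges it crosses (each edge strictly once or zero times, handled with the usual half-open convention). 
Parity of crossings → even ⇒ outside.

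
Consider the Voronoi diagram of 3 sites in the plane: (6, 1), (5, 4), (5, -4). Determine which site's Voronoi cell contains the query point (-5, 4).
Nearest site = (5, 4)

The Voronoi cell of site s contains exactly those query points closer to s than to any other site. Compute squared distances from q = (-5, 4) to each site:
  (5 − -5)² + (4 − 4)² = 100
  (6 − -5)² + (1 − 4)² = 130
  (5 − -5)² + (-4 − 4)² = 164
Minimum is attained by (5, 4), so q lies in its Voronoi cell.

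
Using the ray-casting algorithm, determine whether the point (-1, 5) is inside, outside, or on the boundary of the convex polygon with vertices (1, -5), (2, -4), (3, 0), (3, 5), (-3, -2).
The point (-1, 5) lies strictly outside the polygon

Cast a horizontal ray to the right from the query point and count how many polygon edges it crosses (each edge strictly once or zero times, handled with the usual half-open convention). 
Parity of crossings → even ⇒ outside.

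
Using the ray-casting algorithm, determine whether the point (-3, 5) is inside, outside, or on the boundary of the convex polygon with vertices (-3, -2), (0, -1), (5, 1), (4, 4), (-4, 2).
The point (-3, 5) lies strictly outside the polygon

Cast a horizontal ray to the right from the query point and count how many polygon edges it crosses (each edge strictly once or zero times, handled with the usual half-open convention). 
Parity of crossings → even ⇒ outside.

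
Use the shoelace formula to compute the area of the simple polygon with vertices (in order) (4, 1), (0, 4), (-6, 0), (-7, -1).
Area = 43/2

Shoelace formula: Area = (1/2) |Σ_i (x_i · y_{i+1} − x_{i+1} · y_i)| (indices mod n). Compute each cross term:
  (4)(4) − (0)(1) = 16
  (0)(0) − (-6)(4) = 24
  (-6)(-1) − (-7)(0) = 6
  (-7)(1) − (4)(-1) = -3
Sum = 43, so (signed) Area = 43/2 = 43/2, |Area| = 43/2.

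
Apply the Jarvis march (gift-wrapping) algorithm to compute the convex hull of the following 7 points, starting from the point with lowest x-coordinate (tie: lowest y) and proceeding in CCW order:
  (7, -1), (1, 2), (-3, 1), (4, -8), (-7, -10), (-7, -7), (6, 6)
Hull (CCW) = [(-7, -10), (4, -8), (7, -1), (6, 6), (-3, 1), (-7, -7)]

Jarvis march: at each step, from the current hull vertex p, select the next vertex q as the point such that every other point lies strictly to the left of (or on) the directed line p → q. (Equivalently: for every other point r, the cross product (q − p) × (r − p) ≥ 0.)
Starting point (lowest x, tie lowest y): (-7, -10). Wrap until returning to start. Resulting hull: (-7, -10), (4, -8), (7, -1), (6, 6), (-3, 1), (-7, -7).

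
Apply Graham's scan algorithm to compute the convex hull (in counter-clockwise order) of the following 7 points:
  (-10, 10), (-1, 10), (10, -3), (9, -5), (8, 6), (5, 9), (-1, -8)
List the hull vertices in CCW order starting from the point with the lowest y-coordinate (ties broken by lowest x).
Hull (CCW) = [(-1, -8), (9, -5), (10, -3), (8, 6), (5, 9), (-1, 10), (-10, 10)]

Graham scan procedure:
  1. Find the pivot p₀ = point with lowest y (tie → lowest x): (-1, -8).
  2. Sort the remaining points by polar angle around p₀.
  3. Walk through sorted points, maintaining a stack; pop the top while the last three entries make a non-left turn (cross product ≤ 0).
  4. Final stack is the convex hull in CCW order: (-1, -8), (9, -5), (10, -3), (8, 6), (5, 9), (-1, 10), (-10, 10).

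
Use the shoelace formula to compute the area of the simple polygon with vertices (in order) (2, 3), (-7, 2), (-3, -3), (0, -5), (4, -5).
Area = 109/2

Shoelace formula: Area = (1/2) |Σ_i (x_i · y_{i+1} − x_{i+1} · y_i)| (indices mod n). Compute each cross term:
  (2)(2) − (-7)(3) = 25
  (-7)(-3) − (-3)(2) = 27
  (-3)(-5) − (0)(-3) = 15
  (0)(-5) − (4)(-5) = 20
  (4)(3) − (2)(-5) = 22
Sum = 109, so (signed) Area = 109/2 = 109/2, |Area| = 109/2.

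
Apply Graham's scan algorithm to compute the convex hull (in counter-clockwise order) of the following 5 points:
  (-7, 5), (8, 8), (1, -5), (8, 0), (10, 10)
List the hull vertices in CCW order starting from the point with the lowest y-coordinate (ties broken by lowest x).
Hull (CCW) = [(1, -5), (8, 0), (10, 10), (-7, 5)]

Graham scan procedure:
  1. Find the pivot p₀ = point with lowest y (tie → lowest x): (1, -5).
  2. Sort the remaining points by polar angle around p₀.
  3. Walk through sorted points, maintaining a stack; pop the top while the last three entries make a non-left turn (cross product ≤ 0).
  4. Final stack is the convex hull in CCW order: (1, -5), (8, 0), (10, 10), (-7, 5).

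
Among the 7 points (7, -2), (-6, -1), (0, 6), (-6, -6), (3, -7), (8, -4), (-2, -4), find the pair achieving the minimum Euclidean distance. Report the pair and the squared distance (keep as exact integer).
Pair = ((7, -2), (8, -4)); squared distance = 5

Compute all C(7, 2) = 21 pairwise squared distances (x_i − x_j)² + (y_i − y_j)². The minimum is 5, attained by the pair ((7, -2), (8, -4)).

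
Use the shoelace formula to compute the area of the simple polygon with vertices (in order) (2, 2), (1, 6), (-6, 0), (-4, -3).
Area = 31

Shoelace formula: Area = (1/2) |Σ_i (x_i · y_{i+1} − x_{i+1} · y_i)| (indices mod n). Compute each cross term:
  (2)(6) − (1)(2) = 10
  (1)(0) − (-6)(6) = 36
  (-6)(-3) − (-4)(0) = 18
  (-4)(2) − (2)(-3) = -2
Sum = 62, so (signed) Area = 62/2 = 31, |Area| = 31.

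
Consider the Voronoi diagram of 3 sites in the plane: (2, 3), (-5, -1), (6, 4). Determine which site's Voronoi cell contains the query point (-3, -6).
Nearest site = (-5, -1)

The Voronoi cell of site s contains exactly those query points closer to s than to any other site. Compute squared distances from q = (-3, -6) to each site:
  (-5 − -3)² + (-1 − -6)² = 29
  (2 − -3)² + (3 − -6)² = 106
  (6 − -3)² + (4 − -6)² = 181
Minimum is attained by (-5, -1), so q lies in its Voronoi cell.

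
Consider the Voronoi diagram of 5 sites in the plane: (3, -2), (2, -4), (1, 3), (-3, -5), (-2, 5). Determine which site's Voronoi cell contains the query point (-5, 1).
Nearest site = (-2, 5)

The Voronoi cell of site s contains exactly those query points closer to s than to any other site. Compute squared distances from q = (-5, 1) to each site:
  (-2 − -5)² + (5 − 1)² = 25
  (-3 − -5)² + (-5 − 1)² = 40
  (1 − -5)² + (3 − 1)² = 40
  (3 − -5)² + (-2 − 1)² = 73
  (2 − -5)² + (-4 − 1)² = 74
Minimum is attained by (-2, 5), so q lies in its Voronoi cell.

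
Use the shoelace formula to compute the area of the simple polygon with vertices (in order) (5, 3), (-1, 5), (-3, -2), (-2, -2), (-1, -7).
Area = 91/2

Shoelace formula: Area = (1/2) |Σ_i (x_i · y_{i+1} − x_{i+1} · y_i)| (indices mod n). Compute each cross term:
  (5)(5) − (-1)(3) = 28
  (-1)(-2) − (-3)(5) = 17
  (-3)(-2) − (-2)(-2) = 2
  (-2)(-7) − (-1)(-2) = 12
  (-1)(3) − (5)(-7) = 32
Sum = 91, so (signed) Area = 91/2 = 91/2, |Area| = 91/2.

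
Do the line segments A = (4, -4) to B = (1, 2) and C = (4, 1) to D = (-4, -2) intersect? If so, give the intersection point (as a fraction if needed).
Yes; intersection at (36/19, 4/19) (t = 40/57 on AB, s = 5/19 on CD)

Parametrize AB as A + t(B − A) = (4 + -3 t, -4 + 6 t) and CD as C + s(D − C) = (4 + -8 s, 1 + -3 s). Solve the linear system for (t, s). Determinant = -57 ≠ 0, so a unique intersection of the containing lines exists. Solution: t = 40/57, s = 5/19 — both in [0, 1], so the segments cross. Intersection point: (36/19, 4/19).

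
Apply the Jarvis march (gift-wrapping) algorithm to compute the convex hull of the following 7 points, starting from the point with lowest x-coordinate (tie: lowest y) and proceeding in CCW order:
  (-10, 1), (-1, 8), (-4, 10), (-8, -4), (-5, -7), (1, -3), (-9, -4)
Hull (CCW) = [(-10, 1), (-9, -4), (-5, -7), (1, -3), (-1, 8), (-4, 10)]

Jarvis march: at each step, from the current hull vertex p, select the next vertex q as the point such that every other point lies strictly to the left of (or on) the directed line p → q. (Equivalently: for every other point r, the cross product (q − p) × (r − p) ≥ 0.)
Starting point (lowest x, tie lowest y): (-10, 1). Wrap until returning to start. Resulting hull: (-10, 1), (-9, -4), (-5, -7), (1, -3), (-1, 8), (-4, 10).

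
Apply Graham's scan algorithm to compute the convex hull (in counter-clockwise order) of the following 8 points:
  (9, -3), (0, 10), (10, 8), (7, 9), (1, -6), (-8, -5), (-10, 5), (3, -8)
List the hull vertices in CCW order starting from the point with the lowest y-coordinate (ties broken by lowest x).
Hull (CCW) = [(3, -8), (9, -3), (10, 8), (7, 9), (0, 10), (-10, 5), (-8, -5)]

Graham scan procedure:
  1. Find the pivot p₀ = point with lowest y (tie → lowest x): (3, -8).
  2. Sort the remaining points by polar angle around p₀.
  3. Walk through sorted points, maintaining a stack; pop the top while the last three entries make a non-left turn (cross product ≤ 0).
  4. Final stack is the convex hull in CCW order: (3, -8), (9, -3), (10, 8), (7, 9), (0, 10), (-10, 5), (-8, -5).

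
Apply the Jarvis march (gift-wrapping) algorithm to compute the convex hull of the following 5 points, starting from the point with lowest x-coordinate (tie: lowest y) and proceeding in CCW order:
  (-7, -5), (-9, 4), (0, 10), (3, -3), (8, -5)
Hull (CCW) = [(-9, 4), (-7, -5), (8, -5), (0, 10)]

Jarvis march: at each step, from the current hull vertex p, select the next vertex q as the point such that every other point lies strictly to the left of (or on) the directed line p → q. (Equivalently: for every other point r, the cross product (q − p) × (r − p) ≥ 0.)
Starting point (lowest x, tie lowest y): (-9, 4). Wrap until returning to start. Resulting hull: (-9, 4), (-7, -5), (8, -5), (0, 10).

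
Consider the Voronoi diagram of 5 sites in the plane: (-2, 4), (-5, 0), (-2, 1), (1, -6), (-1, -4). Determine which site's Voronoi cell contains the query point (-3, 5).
Nearest site = (-2, 4)

The Voronoi cell of site s contains exactly those query points closer to s than to any other site. Compute squared distances from q = (-3, 5) to each site:
  (-2 − -3)² + (4 − 5)² = 2
  (-2 − -3)² + (1 − 5)² = 17
  (-5 − -3)² + (0 − 5)² = 29
  (-1 − -3)² + (-4 − 5)² = 85
  (1 − -3)² + (-6 − 5)² = 137
Minimum is attained by (-2, 4), so q lies in its Voronoi cell.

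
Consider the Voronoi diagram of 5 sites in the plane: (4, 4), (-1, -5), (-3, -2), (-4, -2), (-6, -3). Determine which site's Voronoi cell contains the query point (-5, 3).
Nearest site = (-4, -2)

The Voronoi cell of site s contains exactly those query points closer to s than to any other site. Compute squared distances from q = (-5, 3) to each site:
  (-4 − -5)² + (-2 − 3)² = 26
  (-3 − -5)² + (-2 − 3)² = 29
  (-6 − -5)² + (-3 − 3)² = 37
  (-1 − -5)² + (-5 − 3)² = 80
  (4 − -5)² + (4 − 3)² = 82
Minimum is attained by (-4, -2), so q lies in its Voronoi cell.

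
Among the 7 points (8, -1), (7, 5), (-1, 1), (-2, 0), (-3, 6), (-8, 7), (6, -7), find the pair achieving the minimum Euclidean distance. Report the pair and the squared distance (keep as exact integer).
Pair = ((-1, 1), (-2, 0)); squared distance = 2

Compute all C(7, 2) = 21 pairwise squared distances (x_i − x_j)² + (y_i − y_j)². The minimum is 2, attained by the pair ((-1, 1), (-2, 0)).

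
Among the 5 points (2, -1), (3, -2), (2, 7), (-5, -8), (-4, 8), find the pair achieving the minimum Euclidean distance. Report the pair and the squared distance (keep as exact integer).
Pair = ((2, -1), (3, -2)); squared distance = 2

Compute all C(5, 2) = 10 pairwise squared distances (x_i − x_j)² + (y_i − y_j)². The minimum is 2, attained by the pair ((2, -1), (3, -2)).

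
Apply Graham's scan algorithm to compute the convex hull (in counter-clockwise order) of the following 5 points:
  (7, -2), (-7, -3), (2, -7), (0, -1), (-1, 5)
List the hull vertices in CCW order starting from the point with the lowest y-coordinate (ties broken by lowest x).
Hull (CCW) = [(2, -7), (7, -2), (-1, 5), (-7, -3)]

Graham scan procedure:
  1. Find the pivot p₀ = point with lowest y (tie → lowest x): (2, -7).
  2. Sort the remaining points by polar angle around p₀.
  3. Walk through sorted points, maintaining a stack; pop the top while the last three entries make a non-left turn (cross product ≤ 0).
  4. Final stack is the convex hull in CCW order: (2, -7), (7, -2), (-1, 5), (-7, -3).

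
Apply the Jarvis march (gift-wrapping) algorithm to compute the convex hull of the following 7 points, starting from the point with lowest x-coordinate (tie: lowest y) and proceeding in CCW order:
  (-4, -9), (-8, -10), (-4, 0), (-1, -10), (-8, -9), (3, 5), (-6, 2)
Hull (CCW) = [(-8, -10), (-1, -10), (3, 5), (-6, 2), (-8, -9)]

Jarvis march: at each step, from the current hull vertex p, select the next vertex q as the point such that every other point lies strictly to the left of (or on) the directed line p → q. (Equivalently: for every other point r, the cross product (q − p) × (r − p) ≥ 0.)
Starting point (lowest x, tie lowest y): (-8, -10). Wrap until returning to start. Resulting hull: (-8, -10), (-1, -10), (3, 5), (-6, 2), (-8, -9).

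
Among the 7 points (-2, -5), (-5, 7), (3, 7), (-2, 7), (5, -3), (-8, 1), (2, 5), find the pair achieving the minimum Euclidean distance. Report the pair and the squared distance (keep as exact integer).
Pair = ((3, 7), (2, 5)); squared distance = 5

Compute all C(7, 2) = 21 pairwise squared distances (x_i − x_j)² + (y_i − y_j)². The minimum is 5, attained by the pair ((3, 7), (2, 5)).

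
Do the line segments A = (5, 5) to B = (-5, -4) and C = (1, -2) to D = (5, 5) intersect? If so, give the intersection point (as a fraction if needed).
Yes; intersection at (5, 5) (t = 0 on AB, s = 1 on CD)

Parametrize AB as A + t(B − A) = (5 + -10 t, 5 + -9 t) and CD as C + s(D − C) = (1 + 4 s, -2 + 7 s). Solve the linear system for (t, s). Determinant = 34 ≠ 0, so a unique intersection of the containing lines exists. Solution: t = 0, s = 1 — both in [0, 1], so the segments cross. Intersection point: (5, 5).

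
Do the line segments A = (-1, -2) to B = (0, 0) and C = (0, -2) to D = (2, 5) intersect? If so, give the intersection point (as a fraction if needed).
No (intersection of containing lines falls outside at least one segment)

Parametrize and solve: t = 7/3, s = 2/3. At least one of these is outside [0, 1], so the segments do not intersect.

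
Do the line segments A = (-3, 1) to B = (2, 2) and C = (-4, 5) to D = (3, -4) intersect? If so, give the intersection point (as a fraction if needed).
Yes; intersection at (-61/52, 71/52) (t = 19/52 on AB, s = 21/52 on CD)

Parametrize AB as A + t(B − A) = (-3 + 5 t, 1 + 1 t) and CD as C + s(D − C) = (-4 + 7 s, 5 + -9 s). Solve the linear system for (t, s). Determinant = 52 ≠ 0, so a unique intersection of the containing lines exists. Solution: t = 19/52, s = 21/52 — both in [0, 1], so the segments cross. Intersection point: (-61/52, 71/52).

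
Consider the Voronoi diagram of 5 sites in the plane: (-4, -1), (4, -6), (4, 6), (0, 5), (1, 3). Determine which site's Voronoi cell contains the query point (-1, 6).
Nearest site = (0, 5)

The Voronoi cell of site s contains exactly those query points closer to s than to any other site. Compute squared distances from q = (-1, 6) to each site:
  (0 − -1)² + (5 − 6)² = 2
  (1 − -1)² + (3 − 6)² = 13
  (4 − -1)² + (6 − 6)² = 25
  (-4 − -1)² + (-1 − 6)² = 58
  (4 − -1)² + (-6 − 6)² = 169
Minimum is attained by (0, 5), so q lies in its Voronoi cell.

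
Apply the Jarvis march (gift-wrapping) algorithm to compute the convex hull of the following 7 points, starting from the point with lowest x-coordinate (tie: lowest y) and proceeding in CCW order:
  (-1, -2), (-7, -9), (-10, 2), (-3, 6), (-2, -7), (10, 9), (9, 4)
Hull (CCW) = [(-10, 2), (-7, -9), (-2, -7), (9, 4), (10, 9), (-3, 6)]

Jarvis march: at each step, from the current hull vertex p, select the next vertex q as the point such that every other point lies strictly to the left of (or on) the directed line p → q. (Equivalently: for every other point r, the cross product (q − p) × (r − p) ≥ 0.)
Starting point (lowest x, tie lowest y): (-10, 2). Wrap until returning to start. Resulting hull: (-10, 2), (-7, -9), (-2, -7), (9, 4), (10, 9), (-3, 6).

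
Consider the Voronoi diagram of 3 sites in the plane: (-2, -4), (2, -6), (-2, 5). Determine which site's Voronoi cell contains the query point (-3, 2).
Nearest site = (-2, 5)

The Voronoi cell of site s contains exactly those query points closer to s than to any other site. Compute squared distances from q = (-3, 2) to each site:
  (-2 − -3)² + (5 − 2)² = 10
  (-2 − -3)² + (-4 − 2)² = 37
  (2 − -3)² + (-6 − 2)² = 89
Minimum is attained by (-2, 5), so q lies in its Voronoi cell.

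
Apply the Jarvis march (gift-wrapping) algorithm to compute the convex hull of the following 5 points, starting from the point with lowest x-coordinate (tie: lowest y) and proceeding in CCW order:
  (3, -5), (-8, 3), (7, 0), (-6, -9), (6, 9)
Hull (CCW) = [(-8, 3), (-6, -9), (3, -5), (7, 0), (6, 9)]

Jarvis march: at each step, from the current hull vertex p, select the next vertex q as the point such that every other point lies strictly to the left of (or on) the directed line p → q. (Equivalently: for every other point r, the cross product (q − p) × (r − p) ≥ 0.)
Starting point (lowest x, tie lowest y): (-8, 3). Wrap until returning to start. Resulting hull: (-8, 3), (-6, -9), (3, -5), (7, 0), (6, 9).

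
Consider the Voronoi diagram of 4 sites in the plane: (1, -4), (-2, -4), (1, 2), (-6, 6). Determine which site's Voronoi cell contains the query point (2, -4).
Nearest site = (1, -4)

The Voronoi cell of site s contains exactly those query points closer to s than to any other site. Compute squared distances from q = (2, -4) to each site:
  (1 − 2)² + (-4 − -4)² = 1
  (-2 − 2)² + (-4 − -4)² = 16
  (1 − 2)² + (2 − -4)² = 37
  (-6 − 2)² + (6 − -4)² = 164
Minimum is attained by (1, -4), so q lies in its Voronoi cell.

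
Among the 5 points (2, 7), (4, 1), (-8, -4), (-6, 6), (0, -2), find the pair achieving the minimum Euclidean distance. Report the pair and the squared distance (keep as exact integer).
Pair = ((4, 1), (0, -2)); squared distance = 25

Compute all C(5, 2) = 10 pairwise squared distances (x_i − x_j)² + (y_i − y_j)². The minimum is 25, attained by the pair ((4, 1), (0, -2)).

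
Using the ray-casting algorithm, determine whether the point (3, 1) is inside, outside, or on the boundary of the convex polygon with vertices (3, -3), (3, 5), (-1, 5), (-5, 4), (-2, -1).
The point (3, 1) lies on the polygon boundary

Boundary check: the query satisfies the collinearity and bounding-box conditions for some polygon edge, so it lies exactly on the boundary.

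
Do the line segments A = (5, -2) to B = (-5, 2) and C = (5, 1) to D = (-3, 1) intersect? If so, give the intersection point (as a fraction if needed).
Yes; intersection at (-5/2, 1) (t = 3/4 on AB, s = 15/16 on CD)

Parametrize AB as A + t(B − A) = (5 + -10 t, -2 + 4 t) and CD as C + s(D − C) = (5 + -8 s, 1 + 0 s). Solve the linear system for (t, s). Determinant = -32 ≠ 0, so a unique intersection of the containing lines exists. Solution: t = 3/4, s = 15/16 — both in [0, 1], so the segments cross. Intersection point: (-5/2, 1).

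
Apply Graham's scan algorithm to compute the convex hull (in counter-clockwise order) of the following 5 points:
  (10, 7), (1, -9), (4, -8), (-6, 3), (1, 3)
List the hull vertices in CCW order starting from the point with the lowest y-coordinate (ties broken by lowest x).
Hull (CCW) = [(1, -9), (4, -8), (10, 7), (-6, 3)]

Graham scan procedure:
  1. Find the pivot p₀ = point with lowest y (tie → lowest x): (1, -9).
  2. Sort the remaining points by polar angle around p₀.
  3. Walk through sorted points, maintaining a stack; pop the top while the last three entries make a non-left turn (cross product ≤ 0).
  4. Final stack is the convex hull in CCW order: (1, -9), (4, -8), (10, 7), (-6, 3).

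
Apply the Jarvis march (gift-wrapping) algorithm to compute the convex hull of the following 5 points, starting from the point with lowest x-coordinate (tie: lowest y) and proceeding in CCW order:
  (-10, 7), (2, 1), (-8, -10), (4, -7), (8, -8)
Hull (CCW) = [(-10, 7), (-8, -10), (8, -8), (2, 1)]

Jarvis march: at each step, from the current hull vertex p, select the next vertex q as the point such that every other point lies strictly to the left of (or on) the directed line p → q. (Equivalently: for every other point r, the cross product (q − p) × (r − p) ≥ 0.)
Starting point (lowest x, tie lowest y): (-10, 7). Wrap until returning to start. Resulting hull: (-10, 7), (-8, -10), (8, -8), (2, 1).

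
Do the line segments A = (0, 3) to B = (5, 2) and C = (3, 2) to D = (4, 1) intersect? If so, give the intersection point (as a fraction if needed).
No (intersection of containing lines falls outside at least one segment)

Parametrize and solve: t = 1/2, s = -1/2. At least one of these is outside [0, 1], so the segments do not intersect.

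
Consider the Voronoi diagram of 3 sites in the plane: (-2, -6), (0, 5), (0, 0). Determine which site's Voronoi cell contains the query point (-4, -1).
Nearest site = (0, 0)

The Voronoi cell of site s contains exactly those query points closer to s than to any other site. Compute squared distances from q = (-4, -1) to each site:
  (0 − -4)² + (0 − -1)² = 17
  (-2 − -4)² + (-6 − -1)² = 29
  (0 − -4)² + (5 − -1)² = 52
Minimum is attained by (0, 0), so q lies in its Voronoi cell.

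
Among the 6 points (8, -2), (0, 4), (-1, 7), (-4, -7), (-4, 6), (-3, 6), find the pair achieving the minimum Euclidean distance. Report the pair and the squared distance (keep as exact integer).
Pair = ((-4, 6), (-3, 6)); squared distance = 1

Compute all C(6, 2) = 15 pairwise squared distances (x_i − x_j)² + (y_i − y_j)². The minimum is 1, attained by the pair ((-4, 6), (-3, 6)).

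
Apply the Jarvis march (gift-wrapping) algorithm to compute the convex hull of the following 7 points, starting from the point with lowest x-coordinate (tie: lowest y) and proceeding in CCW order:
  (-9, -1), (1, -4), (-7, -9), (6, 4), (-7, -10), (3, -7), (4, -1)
Hull (CCW) = [(-9, -1), (-7, -10), (3, -7), (6, 4)]

Jarvis march: at each step, from the current hull vertex p, select the next vertex q as the point such that every other point lies strictly to the left of (or on) the directed line p → q. (Equivalently: for every other point r, the cross product (q − p) × (r − p) ≥ 0.)
Starting point (lowest x, tie lowest y): (-9, -1). Wrap until returning to start. Resulting hull: (-9, -1), (-7, -10), (3, -7), (6, 4).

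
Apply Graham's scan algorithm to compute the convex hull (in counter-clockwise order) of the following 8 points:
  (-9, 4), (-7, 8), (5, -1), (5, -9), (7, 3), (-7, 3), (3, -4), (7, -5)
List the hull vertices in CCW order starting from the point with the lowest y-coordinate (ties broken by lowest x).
Hull (CCW) = [(5, -9), (7, -5), (7, 3), (-7, 8), (-9, 4)]

Graham scan procedure:
  1. Find the pivot p₀ = point with lowest y (tie → lowest x): (5, -9).
  2. Sort the remaining points by polar angle around p₀.
  3. Walk through sorted points, maintaining a stack; pop the top while the last three entries make a non-left turn (cross product ≤ 0).
  4. Final stack is the convex hull in CCW order: (5, -9), (7, -5), (7, 3), (-7, 8), (-9, 4).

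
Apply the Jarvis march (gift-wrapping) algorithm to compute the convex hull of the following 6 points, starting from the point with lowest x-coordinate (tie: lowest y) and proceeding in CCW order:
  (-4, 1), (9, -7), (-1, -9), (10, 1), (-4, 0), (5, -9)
Hull (CCW) = [(-4, 0), (-1, -9), (5, -9), (9, -7), (10, 1), (-4, 1)]

Jarvis march: at each step, from the current hull vertex p, select the next vertex q as the point such that every other point lies strictly to the left of (or on) the directed line p → q. (Equivalently: for every other point r, the cross product (q − p) × (r − p) ≥ 0.)
Starting point (lowest x, tie lowest y): (-4, 0). Wrap until returning to start. Resulting hull: (-4, 0), (-1, -9), (5, -9), (9, -7), (10, 1), (-4, 1).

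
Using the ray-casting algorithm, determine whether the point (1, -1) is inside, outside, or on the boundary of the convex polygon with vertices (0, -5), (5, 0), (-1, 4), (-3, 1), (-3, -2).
The point (1, -1) lies strictly inside the polygon

Cast a horizontal ray to the right from the query point and count how many polygon edges it crosses (each edge strictly once or zero times, handled with the usual half-open convention). 
Parity of crossings → odd ⇒ inside.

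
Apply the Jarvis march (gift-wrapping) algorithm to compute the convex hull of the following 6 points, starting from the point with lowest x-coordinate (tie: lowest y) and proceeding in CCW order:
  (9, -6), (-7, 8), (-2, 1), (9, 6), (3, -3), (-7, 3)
Hull (CCW) = [(-7, 3), (3, -3), (9, -6), (9, 6), (-7, 8)]

Jarvis march: at each step, from the current hull vertex p, select the next vertex q as the point such that every other point lies strictly to the left of (or on) the directed line p → q. (Equivalently: for every other point r, the cross product (q − p) × (r − p) ≥ 0.)
Starting point (lowest x, tie lowest y): (-7, 3). Wrap until returning to start. Resulting hull: (-7, 3), (3, -3), (9, -6), (9, 6), (-7, 8).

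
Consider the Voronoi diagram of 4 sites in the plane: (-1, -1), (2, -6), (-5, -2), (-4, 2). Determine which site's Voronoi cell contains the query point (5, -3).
Nearest site = (2, -6)

The Voronoi cell of site s contains exactly those query points closer to s than to any other site. Compute squared distances from q = (5, -3) to each site:
  (2 − 5)² + (-6 − -3)² = 18
  (-1 − 5)² + (-1 − -3)² = 40
  (-5 − 5)² + (-2 − -3)² = 101
  (-4 − 5)² + (2 − -3)² = 106
Minimum is attained by (2, -6), so q lies in its Voronoi cell.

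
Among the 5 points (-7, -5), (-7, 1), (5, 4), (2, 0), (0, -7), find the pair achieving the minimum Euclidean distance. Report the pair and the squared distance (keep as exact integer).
Pair = ((5, 4), (2, 0)); squared distance = 25

Compute all C(5, 2) = 10 pairwise squared distances (x_i − x_j)² + (y_i − y_j)². The minimum is 25, attained by the pair ((5, 4), (2, 0)).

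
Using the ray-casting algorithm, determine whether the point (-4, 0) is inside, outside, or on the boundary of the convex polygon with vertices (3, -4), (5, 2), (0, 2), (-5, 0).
The point (-4, 0) lies strictly inside the polygon

Cast a horizontal ray to the right from the query point and count how many polygon edges it crosses (each edge strictly once or zero times, handled with the usual half-open convention). 
Parity of crossings → odd ⇒ inside.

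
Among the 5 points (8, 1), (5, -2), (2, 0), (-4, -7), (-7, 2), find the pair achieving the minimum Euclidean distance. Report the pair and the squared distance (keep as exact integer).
Pair = ((5, -2), (2, 0)); squared distance = 13

Compute all C(5, 2) = 10 pairwise squared distances (x_i − x_j)² + (y_i − y_j)². The minimum is 13, attained by the pair ((5, -2), (2, 0)).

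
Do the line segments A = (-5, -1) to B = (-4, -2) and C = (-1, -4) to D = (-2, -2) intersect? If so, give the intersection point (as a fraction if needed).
No (intersection of containing lines falls outside at least one segment)

Parametrize and solve: t = 5, s = -1. At least one of these is outside [0, 1], so the segments do not intersect.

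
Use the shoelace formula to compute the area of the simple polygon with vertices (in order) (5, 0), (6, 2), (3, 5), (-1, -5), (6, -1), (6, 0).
Area = 61/2

Shoelace formula: Area = (1/2) |Σ_i (x_i · y_{i+1} − x_{i+1} · y_i)| (indices mod n). Compute each cross term:
  (5)(2) − (6)(0) = 10
  (6)(5) − (3)(2) = 24
  (3)(-5) − (-1)(5) = -10
  (-1)(-1) − (6)(-5) = 31
  (6)(0) − (6)(-1) = 6
  (6)(0) − (5)(0) = 0
Sum = 61, so (signed) Area = 61/2 = 61/2, |Area| = 61/2.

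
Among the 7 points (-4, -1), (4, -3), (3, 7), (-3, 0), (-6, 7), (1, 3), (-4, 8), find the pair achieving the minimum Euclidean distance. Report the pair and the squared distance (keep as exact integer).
Pair = ((-4, -1), (-3, 0)); squared distance = 2

Compute all C(7, 2) = 21 pairwise squared distances (x_i − x_j)² + (y_i − y_j)². The minimum is 2, attained by the pair ((-4, -1), (-3, 0)).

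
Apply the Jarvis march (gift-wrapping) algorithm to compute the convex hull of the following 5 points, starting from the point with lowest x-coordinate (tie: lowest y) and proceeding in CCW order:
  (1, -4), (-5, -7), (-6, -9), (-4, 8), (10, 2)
Hull (CCW) = [(-6, -9), (10, 2), (-4, 8)]

Jarvis march: at each step, from the current hull vertex p, select the next vertex q as the point such that every other point lies strictly to the left of (or on) the directed line p → q. (Equivalently: for every other point r, the cross product (q − p) × (r − p) ≥ 0.)
Starting point (lowest x, tie lowest y): (-6, -9). Wrap until returning to start. Resulting hull: (-6, -9), (10, 2), (-4, 8).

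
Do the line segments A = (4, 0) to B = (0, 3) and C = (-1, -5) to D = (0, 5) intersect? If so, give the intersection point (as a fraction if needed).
No (intersection of containing lines falls outside at least one segment)

Parametrize and solve: t = 45/43, s = 35/43. At least one of these is outside [0, 1], so the segments do not intersect.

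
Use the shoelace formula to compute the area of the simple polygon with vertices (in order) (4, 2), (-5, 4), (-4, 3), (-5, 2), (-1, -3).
Area = 61/2

Shoelace formula: Area = (1/2) |Σ_i (x_i · y_{i+1} − x_{i+1} · y_i)| (indices mod n). Compute each cross term:
  (4)(4) − (-5)(2) = 26
  (-5)(3) − (-4)(4) = 1
  (-4)(2) − (-5)(3) = 7
  (-5)(-3) − (-1)(2) = 17
  (-1)(2) − (4)(-3) = 10
Sum = 61, so (signed) Area = 61/2 = 61/2, |Area| = 61/2.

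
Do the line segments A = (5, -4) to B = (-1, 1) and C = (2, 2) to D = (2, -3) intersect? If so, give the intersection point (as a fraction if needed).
Yes; intersection at (2, -3/2) (t = 1/2 on AB, s = 7/10 on CD)

Parametrize AB as A + t(B − A) = (5 + -6 t, -4 + 5 t) and CD as C + s(D − C) = (2 + 0 s, 2 + -5 s). Solve the linear system for (t, s). Determinant = -30 ≠ 0, so a unique intersection of the containing lines exists. Solution: t = 1/2, s = 7/10 — both in [0, 1], so the segments cross. Intersection point: (2, -3/2).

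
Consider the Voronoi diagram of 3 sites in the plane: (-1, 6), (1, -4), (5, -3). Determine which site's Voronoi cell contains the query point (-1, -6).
Nearest site = (1, -4)

The Voronoi cell of site s contains exactly those query points closer to s than to any other site. Compute squared distances from q = (-1, -6) to each site:
  (1 − -1)² + (-4 − -6)² = 8
  (5 − -1)² + (-3 − -6)² = 45
  (-1 − -1)² + (6 − -6)² = 144
Minimum is attained by (1, -4), so q lies in its Voronoi cell.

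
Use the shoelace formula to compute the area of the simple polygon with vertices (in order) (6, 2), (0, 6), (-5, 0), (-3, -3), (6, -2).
Area = 129/2

Shoelace formula: Area = (1/2) |Σ_i (x_i · y_{i+1} − x_{i+1} · y_i)| (indices mod n). Compute each cross term:
  (6)(6) − (0)(2) = 36
  (0)(0) − (-5)(6) = 30
  (-5)(-3) − (-3)(0) = 15
  (-3)(-2) − (6)(-3) = 24
  (6)(2) − (6)(-2) = 24
Sum = 129, so (signed) Area = 129/2 = 129/2, |Area| = 129/2.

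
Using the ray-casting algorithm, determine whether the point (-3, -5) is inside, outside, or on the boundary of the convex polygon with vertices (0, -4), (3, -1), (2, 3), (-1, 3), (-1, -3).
The point (-3, -5) lies strictly outside the polygon

Cast a horizontal ray to the right from the query point and count how many polygon edges it crosses (each edge strictly once or zero times, handled with the usual half-open convention). 
Parity of crossings → even ⇒ outside.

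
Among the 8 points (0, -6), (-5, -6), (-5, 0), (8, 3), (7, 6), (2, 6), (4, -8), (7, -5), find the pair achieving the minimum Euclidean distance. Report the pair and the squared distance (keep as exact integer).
Pair = ((8, 3), (7, 6)); squared distance = 10

Compute all C(8, 2) = 28 pairwise squared distances (x_i − x_j)² + (y_i − y_j)². The minimum is 10, attained by the pair ((8, 3), (7, 6)).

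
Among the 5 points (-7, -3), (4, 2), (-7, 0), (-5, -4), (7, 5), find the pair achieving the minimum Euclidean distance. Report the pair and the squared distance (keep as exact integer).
Pair = ((-7, -3), (-5, -4)); squared distance = 5

Compute all C(5, 2) = 10 pairwise squared distances (x_i − x_j)² + (y_i − y_j)². The minimum is 5, attained by the pair ((-7, -3), (-5, -4)).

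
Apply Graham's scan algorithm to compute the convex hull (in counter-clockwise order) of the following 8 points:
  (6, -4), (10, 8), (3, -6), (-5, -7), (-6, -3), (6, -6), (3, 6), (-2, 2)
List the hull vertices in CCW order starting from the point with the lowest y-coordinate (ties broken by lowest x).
Hull (CCW) = [(-5, -7), (6, -6), (10, 8), (3, 6), (-2, 2), (-6, -3)]

Graham scan procedure:
  1. Find the pivot p₀ = point with lowest y (tie → lowest x): (-5, -7).
  2. Sort the remaining points by polar angle around p₀.
  3. Walk through sorted points, maintaining a stack; pop the top while the last three entries make a non-left turn (cross product ≤ 0).
  4. Final stack is the convex hull in CCW order: (-5, -7), (6, -6), (10, 8), (3, 6), (-2, 2), (-6, -3).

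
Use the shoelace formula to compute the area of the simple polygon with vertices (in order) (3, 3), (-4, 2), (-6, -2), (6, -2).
Area = 43

Shoelace formula: Area = (1/2) |Σ_i (x_i · y_{i+1} − x_{i+1} · y_i)| (indices mod n). Compute each cross term:
  (3)(2) − (-4)(3) = 18
  (-4)(-2) − (-6)(2) = 20
  (-6)(-2) − (6)(-2) = 24
  (6)(3) − (3)(-2) = 24
Sum = 86, so (signed) Area = 86/2 = 43, |Area| = 43.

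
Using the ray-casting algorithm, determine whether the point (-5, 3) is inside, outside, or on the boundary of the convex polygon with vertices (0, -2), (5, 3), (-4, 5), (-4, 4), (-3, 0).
The point (-5, 3) lies strictly outside the polygon

Cast a horizontal ray to the right from the query point and count how many polygon edges it crosses (each edge strictly once or zero times, handled with the usual half-open convention). 
Parity of crossings → even ⇒ outside.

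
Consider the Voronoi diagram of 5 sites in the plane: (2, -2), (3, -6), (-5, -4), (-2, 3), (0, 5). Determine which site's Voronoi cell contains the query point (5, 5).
Nearest site = (0, 5)

The Voronoi cell of site s contains exactly those query points closer to s than to any other site. Compute squared distances from q = (5, 5) to each site:
  (0 − 5)² + (5 − 5)² = 25
  (-2 − 5)² + (3 − 5)² = 53
  (2 − 5)² + (-2 − 5)² = 58
  (3 − 5)² + (-6 − 5)² = 125
  (-5 − 5)² + (-4 − 5)² = 181
Minimum is attained by (0, 5), so q lies in its Voronoi cell.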